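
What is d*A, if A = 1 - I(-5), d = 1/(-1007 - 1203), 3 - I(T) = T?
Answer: 7/2210 ≈ 0.0031674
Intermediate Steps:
I(T) = 3 - T
d = -1/2210 (d = 1/(-2210) = -1/2210 ≈ -0.00045249)
A = -7 (A = 1 - (3 - 1*(-5)) = 1 - (3 + 5) = 1 - 1*8 = 1 - 8 = -7)
d*A = -1/2210*(-7) = 7/2210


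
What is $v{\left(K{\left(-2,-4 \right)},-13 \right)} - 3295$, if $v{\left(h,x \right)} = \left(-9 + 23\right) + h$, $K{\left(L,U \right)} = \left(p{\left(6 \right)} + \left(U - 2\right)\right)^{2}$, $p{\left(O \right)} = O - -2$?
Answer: $-3277$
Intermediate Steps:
$p{\left(O \right)} = 2 + O$ ($p{\left(O \right)} = O + 2 = 2 + O$)
$K{\left(L,U \right)} = \left(6 + U\right)^{2}$ ($K{\left(L,U \right)} = \left(\left(2 + 6\right) + \left(U - 2\right)\right)^{2} = \left(8 + \left(-2 + U\right)\right)^{2} = \left(6 + U\right)^{2}$)
$v{\left(h,x \right)} = 14 + h$
$v{\left(K{\left(-2,-4 \right)},-13 \right)} - 3295 = \left(14 + \left(6 - 4\right)^{2}\right) - 3295 = \left(14 + 2^{2}\right) - 3295 = \left(14 + 4\right) - 3295 = 18 - 3295 = -3277$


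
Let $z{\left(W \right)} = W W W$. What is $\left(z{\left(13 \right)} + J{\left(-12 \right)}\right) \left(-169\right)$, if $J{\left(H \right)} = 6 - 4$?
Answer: $-371631$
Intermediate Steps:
$z{\left(W \right)} = W^{3}$ ($z{\left(W \right)} = W^{2} W = W^{3}$)
$J{\left(H \right)} = 2$
$\left(z{\left(13 \right)} + J{\left(-12 \right)}\right) \left(-169\right) = \left(13^{3} + 2\right) \left(-169\right) = \left(2197 + 2\right) \left(-169\right) = 2199 \left(-169\right) = -371631$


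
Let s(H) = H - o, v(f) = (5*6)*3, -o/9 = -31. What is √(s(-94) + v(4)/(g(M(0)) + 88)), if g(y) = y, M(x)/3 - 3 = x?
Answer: I*√3500827/97 ≈ 19.289*I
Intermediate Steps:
o = 279 (o = -9*(-31) = 279)
M(x) = 9 + 3*x
v(f) = 90 (v(f) = 30*3 = 90)
s(H) = -279 + H (s(H) = H - 1*279 = H - 279 = -279 + H)
√(s(-94) + v(4)/(g(M(0)) + 88)) = √((-279 - 94) + 90/((9 + 3*0) + 88)) = √(-373 + 90/((9 + 0) + 88)) = √(-373 + 90/(9 + 88)) = √(-373 + 90/97) = √(-36091/97) = I*√3500827/97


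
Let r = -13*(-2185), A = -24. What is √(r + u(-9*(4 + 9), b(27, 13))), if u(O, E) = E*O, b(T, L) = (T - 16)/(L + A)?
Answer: √28522 ≈ 168.88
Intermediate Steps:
b(T, L) = (-16 + T)/(-24 + L) (b(T, L) = (T - 16)/(L - 24) = (-16 + T)/(-24 + L))
r = 28405
√(r + u(-9*(4 + 9), b(27, 13))) = √(28405 + ((-16 + 27)/(-24 + 13))*(-9*(4 + 9))) = √(28405 + (11/(-11))*(-9*13)) = √(28405 - 1/11*11*(-117)) = √(28405 - 1*(-117)) = √(28405 + 117) = √28522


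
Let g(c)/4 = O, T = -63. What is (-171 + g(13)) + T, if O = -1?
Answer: -238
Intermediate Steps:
g(c) = -4 (g(c) = 4*(-1) = -4)
(-171 + g(13)) + T = (-171 - 4) - 63 = -175 - 63 = -238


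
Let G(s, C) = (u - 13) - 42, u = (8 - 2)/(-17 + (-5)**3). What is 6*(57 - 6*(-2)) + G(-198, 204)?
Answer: 25486/71 ≈ 358.96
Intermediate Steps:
u = -3/71 (u = 6/(-17 - 125) = 6/(-142) = 6*(-1/142) = -3/71 ≈ -0.042253)
G(s, C) = -3908/71 (G(s, C) = (-3/71 - 13) - 42 = -926/71 - 42 = -3908/71)
6*(57 - 6*(-2)) + G(-198, 204) = 6*(57 - 6*(-2)) - 3908/71 = 6*(57 + 12) - 3908/71 = 6*69 - 3908/71 = 414 - 3908/71 = 25486/71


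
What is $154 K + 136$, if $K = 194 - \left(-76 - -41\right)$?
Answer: $35402$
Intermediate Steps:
$K = 229$ ($K = 194 - \left(-76 + 41\right) = 194 - -35 = 194 + 35 = 229$)
$154 K + 136 = 154 \cdot 229 + 136 = 35266 + 136 = 35402$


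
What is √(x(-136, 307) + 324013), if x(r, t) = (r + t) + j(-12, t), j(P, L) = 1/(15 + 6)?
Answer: √142965165/21 ≈ 569.37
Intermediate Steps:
j(P, L) = 1/21
x(r, t) = 1/21 + r + t (x(r, t) = (r + t) + 1/21 = 1/21 + r + t)
√(x(-136, 307) + 324013) = √((1/21 - 136 + 307) + 324013) = √(3592/21 + 324013) = √(6807865/21) = √142965165/21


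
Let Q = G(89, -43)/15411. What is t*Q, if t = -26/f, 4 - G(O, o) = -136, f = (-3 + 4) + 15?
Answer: -455/30822 ≈ -0.014762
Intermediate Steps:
f = 16 (f = 1 + 15 = 16)
G(O, o) = 140 (G(O, o) = 4 - 1*(-136) = 4 + 136 = 140)
t = -13/8 (t = -26/16 = -26*1/16 = -13/8 ≈ -1.6250)
Q = 140/15411 ≈ 0.0090844
t*Q = -13/8*140/15411 = -455/30822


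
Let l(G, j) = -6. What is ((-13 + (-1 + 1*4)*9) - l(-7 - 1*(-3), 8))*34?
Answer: 680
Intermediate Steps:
((-13 + (-1 + 1*4)*9) - l(-7 - 1*(-3), 8))*34 = ((-13 + (-1 + 1*4)*9) - 1*(-6))*34 = ((-13 + (-1 + 4)*9) + 6)*34 = ((-13 + 3*9) + 6)*34 = ((-13 + 27) + 6)*34 = (14 + 6)*34 = 20*34 = 680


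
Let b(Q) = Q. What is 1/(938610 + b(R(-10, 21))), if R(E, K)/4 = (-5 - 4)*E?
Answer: 1/938970 ≈ 1.0650e-6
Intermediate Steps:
R(E, K) = -36*E (R(E, K) = 4*((-5 - 4)*E) = 4*(-9*E) = -36*E)
1/(938610 + b(R(-10, 21))) = 1/(938610 - 36*(-10)) = 1/(938610 + 360) = 1/938970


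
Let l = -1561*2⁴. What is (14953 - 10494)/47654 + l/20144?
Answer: -68774013/59996386 ≈ -1.1463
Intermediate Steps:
l = -24976 (l = -1561*16 = -24976)
(14953 - 10494)/47654 + l/20144 = (14953 - 10494)/47654 - 24976/20144 = 4459*(1/47654) - 24976*1/20144 = 4459/47654 - 1561/1259 = -68774013/59996386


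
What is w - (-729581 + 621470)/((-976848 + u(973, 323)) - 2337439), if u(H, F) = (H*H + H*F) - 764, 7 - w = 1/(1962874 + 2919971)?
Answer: 2580708290241/371465688605 ≈ 6.9474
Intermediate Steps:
w = 34179914/4882845 (w = 7 - 1/(1962874 + 2919971) = 7 - 1/4882845 = 34179914/4882845 ≈ 7.0000)
u(H, F) = -764 + H² + F*H (u(H, F) = (H² + F*H) - 764 = -764 + H² + F*H)
w - (-729581 + 621470)/((-976848 + u(973, 323)) - 2337439) = 34179914/4882845 - (-729581 + 621470)/((-976848 + (-764 + 973² + 323*973)) - 2337439) = 34179914/4882845 - (-108111)/((-976848 + (-764 + 946729 + 314279)) - 2337439) = 34179914/4882845 - (-108111)/((-976848 + 1260244) - 2337439) = 34179914/4882845 - (-108111)/(283396 - 2337439) = 34179914/4882845 - (-108111)/(-2054043) = 34179914/4882845 - (-108111)*(-1)/2054043 = 34179914/4882845 - 1*36037/684681 = 34179914/4882845 - 36037/684681 = 2580708290241/371465688605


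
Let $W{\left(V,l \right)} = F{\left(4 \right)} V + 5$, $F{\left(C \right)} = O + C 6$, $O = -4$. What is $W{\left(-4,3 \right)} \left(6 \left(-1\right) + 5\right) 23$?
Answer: $1725$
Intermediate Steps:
$F{\left(C \right)} = -4 + 6 C$ ($F{\left(C \right)} = -4 + C 6 = -4 + 6 C$)
$W{\left(V,l \right)} = 5 + 20 V$ ($W{\left(V,l \right)} = \left(-4 + 6 \cdot 4\right) V + 5 = \left(-4 + 24\right) V + 5 = 20 V + 5 = 5 + 20 V$)
$W{\left(-4,3 \right)} \left(6 \left(-1\right) + 5\right) 23 = \left(5 + 20 \left(-4\right)\right) \left(6 \left(-1\right) + 5\right) 23 = \left(5 - 80\right) \left(-6 + 5\right) 23 = \left(-75\right) \left(-1\right) 23 = 75 \cdot 23 = 1725$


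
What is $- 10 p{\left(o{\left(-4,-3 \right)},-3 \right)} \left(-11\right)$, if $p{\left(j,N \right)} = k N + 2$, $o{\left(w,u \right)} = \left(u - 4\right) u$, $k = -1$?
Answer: $550$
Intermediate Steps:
$o{\left(w,u \right)} = u \left(-4 + u\right)$ ($o{\left(w,u \right)} = \left(-4 + u\right) u = u \left(-4 + u\right)$)
$p{\left(j,N \right)} = 2 - N$ ($p{\left(j,N \right)} = - N + 2 = 2 - N$)
$- 10 p{\left(o{\left(-4,-3 \right)},-3 \right)} \left(-11\right) = - 10 \left(2 - -3\right) \left(-11\right) = - 10 \left(2 + 3\right) \left(-11\right) = \left(-10\right) 5 \left(-11\right) = \left(-50\right) \left(-11\right) = 550$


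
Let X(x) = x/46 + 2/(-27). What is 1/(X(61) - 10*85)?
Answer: -1242/1054145 ≈ -0.0011782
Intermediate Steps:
X(x) = -2/27 + x/46 (X(x) = x*(1/46) + 2*(-1/27) = x/46 - 2/27 = -2/27 + x/46)
1/(X(61) - 10*85) = 1/((-2/27 + (1/46)*61) - 10*85) = 1/((-2/27 + 61/46) - 850) = 1/(1555/1242 - 850) = 1/(-1054145/1242) = -1242/1054145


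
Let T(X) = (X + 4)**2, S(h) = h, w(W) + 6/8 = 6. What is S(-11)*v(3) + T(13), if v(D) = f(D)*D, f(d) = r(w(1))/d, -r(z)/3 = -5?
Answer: 124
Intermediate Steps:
w(W) = 21/4 (w(W) = -3/4 + 6 = 21/4)
r(z) = 15 (r(z) = -3*(-5) = 15)
f(d) = 15/d
T(X) = (4 + X)**2
v(D) = 15 (v(D) = (15/D)*D = 15)
S(-11)*v(3) + T(13) = -11*15 + (4 + 13)**2 = -165 + 17**2 = -165 + 289 = 124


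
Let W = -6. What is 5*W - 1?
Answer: -31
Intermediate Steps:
5*W - 1 = 5*(-6) - 1 = -30 - 1 = -31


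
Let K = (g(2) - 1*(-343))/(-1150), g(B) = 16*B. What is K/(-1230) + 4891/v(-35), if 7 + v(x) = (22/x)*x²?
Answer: -18448075/2930844 ≈ -6.2945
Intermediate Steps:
v(x) = -7 + 22*x (v(x) = -7 + (22/x)*x² = -7 + 22*x)
K = -15/46 (K = (16*2 - 1*(-343))/(-1150) = (32 + 343)*(-1/1150) = 375*(-1/1150) = -15/46 ≈ -0.32609)
K/(-1230) + 4891/v(-35) = -15/46/(-1230) + 4891/(-7 + 22*(-35)) = -15/46*(-1/1230) + 4891/(-7 - 770) = 1/3772 + 4891/(-777) = 1/3772 + 4891*(-1/777) = 1/3772 - 4891/777 = -18448075/2930844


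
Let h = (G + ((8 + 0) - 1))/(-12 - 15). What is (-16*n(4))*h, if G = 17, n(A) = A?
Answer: 512/9 ≈ 56.889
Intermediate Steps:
h = -8/9 (h = (17 + ((8 + 0) - 1))/(-12 - 15) = (17 + (8 - 1))/(-27) = (17 + 7)*(-1/27) = 24*(-1/27) = -8/9 ≈ -0.88889)
(-16*n(4))*h = -16*4*(-8/9) = -64*(-8/9) = 512/9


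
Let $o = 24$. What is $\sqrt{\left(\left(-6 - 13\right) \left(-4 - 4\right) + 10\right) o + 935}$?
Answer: $\sqrt{4823} \approx 69.448$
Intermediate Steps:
$\sqrt{\left(\left(-6 - 13\right) \left(-4 - 4\right) + 10\right) o + 935} = \sqrt{\left(\left(-6 - 13\right) \left(-4 - 4\right) + 10\right) 24 + 935} = \sqrt{\left(\left(-19\right) \left(-8\right) + 10\right) 24 + 935} = \sqrt{\left(152 + 10\right) 24 + 935} = \sqrt{162 \cdot 24 + 935} = \sqrt{3888 + 935} = \sqrt{4823}$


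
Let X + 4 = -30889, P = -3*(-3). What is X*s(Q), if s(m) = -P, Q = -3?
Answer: 278037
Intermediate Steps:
P = 9
s(m) = -9 (s(m) = -1*9 = -9)
X = -30893 (X = -4 - 30889 = -30893)
X*s(Q) = -30893*(-9) = 278037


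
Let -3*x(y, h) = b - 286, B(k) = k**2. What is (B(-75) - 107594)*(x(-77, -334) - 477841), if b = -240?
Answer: 146121271093/3 ≈ 4.8707e+10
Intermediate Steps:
x(y, h) = 526/3 (x(y, h) = -(-240 - 286)/3 = -1/3*(-526) = 526/3)
(B(-75) - 107594)*(x(-77, -334) - 477841) = ((-75)**2 - 107594)*(526/3 - 477841) = (5625 - 107594)*(-1432997/3) = -101969*(-1432997/3) = 146121271093/3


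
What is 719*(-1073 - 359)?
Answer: -1029608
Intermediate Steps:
719*(-1073 - 359) = 719*(-1432) = -1029608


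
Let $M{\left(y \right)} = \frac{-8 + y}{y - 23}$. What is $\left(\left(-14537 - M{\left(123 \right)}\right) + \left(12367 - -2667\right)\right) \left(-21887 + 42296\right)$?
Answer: $\frac{202396053}{20} \approx 1.012 \cdot 10^{7}$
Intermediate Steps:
$M{\left(y \right)} = \frac{-8 + y}{-23 + y}$
$\left(\left(-14537 - M{\left(123 \right)}\right) + \left(12367 - -2667\right)\right) \left(-21887 + 42296\right) = \left(\left(-14537 - \frac{-8 + 123}{-23 + 123}\right) + \left(12367 - -2667\right)\right) \left(-21887 + 42296\right) = \left(\left(-14537 - \frac{1}{100} \cdot 115\right) + \left(12367 + 2667\right)\right) 20409 = \left(\left(-14537 - \frac{1}{100} \cdot 115\right) + 15034\right) 20409 = \left(\left(-14537 - \frac{23}{20}\right) + 15034\right) 20409 = \left(- \frac{290763}{20} + 15034\right) 20409 = \frac{9917}{20} \cdot 20409 = \frac{202396053}{20}$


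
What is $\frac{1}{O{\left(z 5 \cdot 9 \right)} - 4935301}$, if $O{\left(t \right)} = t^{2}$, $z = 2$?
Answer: $- \frac{1}{4927201} \approx -2.0295 \cdot 10^{-7}$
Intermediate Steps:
$\frac{1}{O{\left(z 5 \cdot 9 \right)} - 4935301} = \frac{1}{\left(2 \cdot 5 \cdot 9\right)^{2} - 4935301} = \frac{1}{\left(10 \cdot 9\right)^{2} - 4935301} = \frac{1}{90^{2} - 4935301} = \frac{1}{8100 - 4935301} = \frac{1}{-4927201} = - \frac{1}{4927201}$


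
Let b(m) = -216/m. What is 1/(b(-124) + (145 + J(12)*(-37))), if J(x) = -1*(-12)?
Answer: -31/9215 ≈ -0.0033641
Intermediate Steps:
J(x) = 12
1/(b(-124) + (145 + J(12)*(-37))) = 1/(-216/(-124) + (145 + 12*(-37))) = 1/(-216*(-1/124) + (145 - 444)) = 1/(54/31 - 299) = 1/(-9215/31) = -31/9215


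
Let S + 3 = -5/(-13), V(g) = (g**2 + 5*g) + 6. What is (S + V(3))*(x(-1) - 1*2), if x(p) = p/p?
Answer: -356/13 ≈ -27.385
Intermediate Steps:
V(g) = 6 + g**2 + 5*g
S = -34/13 (S = -3 - 5/(-13) = -3 - 5*(-1/13) = -3 + 5/13 = -34/13 ≈ -2.6154)
x(p) = 1
(S + V(3))*(x(-1) - 1*2) = (-34/13 + (6 + 3**2 + 5*3))*(1 - 1*2) = (-34/13 + (6 + 9 + 15))*(1 - 2) = (-34/13 + 30)*(-1) = (356/13)*(-1) = -356/13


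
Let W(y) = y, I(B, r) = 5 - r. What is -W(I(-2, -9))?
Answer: -14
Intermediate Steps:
-W(I(-2, -9)) = -(5 - 1*(-9)) = -(5 + 9) = -1*14 = -14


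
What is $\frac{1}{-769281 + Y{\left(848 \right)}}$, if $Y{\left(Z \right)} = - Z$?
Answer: $- \frac{1}{770129} \approx -1.2985 \cdot 10^{-6}$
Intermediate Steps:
$\frac{1}{-769281 + Y{\left(848 \right)}} = \frac{1}{-769281 - 848} = \frac{1}{-770129} = - \frac{1}{770129}$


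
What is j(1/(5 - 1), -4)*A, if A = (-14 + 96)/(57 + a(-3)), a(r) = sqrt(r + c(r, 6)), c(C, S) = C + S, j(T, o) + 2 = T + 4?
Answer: 123/38 ≈ 3.2368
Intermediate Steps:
j(T, o) = 2 + T (j(T, o) = -2 + (T + 4) = -2 + (4 + T) = 2 + T)
a(r) = sqrt(6 + 2*r) (a(r) = sqrt(r + (r + 6)) = sqrt(r + (6 + r)) = sqrt(6 + 2*r))
A = 82/57 (A = (-14 + 96)/(57 + sqrt(6 + 2*(-3))) = 82/(57 + sqrt(6 - 6)) = 82/(57 + sqrt(0)) = 82/(57 + 0) = 82/57 ≈ 1.4386)
j(1/(5 - 1), -4)*A = (2 + 1/(5 - 1))*(82/57) = (2 + 1/4)*(82/57) = (9/4)*(82/57) = 123/38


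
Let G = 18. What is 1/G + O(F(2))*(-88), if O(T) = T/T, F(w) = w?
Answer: -1583/18 ≈ -87.944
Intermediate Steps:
O(T) = 1
1/G + O(F(2))*(-88) = 1/18 + 1*(-88) = 1/18 - 88 = -1583/18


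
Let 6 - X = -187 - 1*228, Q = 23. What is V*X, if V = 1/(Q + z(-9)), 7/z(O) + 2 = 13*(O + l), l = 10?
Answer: 4631/260 ≈ 17.812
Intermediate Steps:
z(O) = 7/(128 + 13*O) (z(O) = 7/(-2 + 13*(O + 10)) = 7/(-2 + 13*(10 + O)) = 7/(-2 + (130 + 13*O)) = 7/(128 + 13*O))
V = 11/260 (V = 1/(23 + 7/(128 + 13*(-9))) = 1/(23 + 7/(128 - 117)) = 1/(23 + 7/11) = 1/(260/11) = 11/260 ≈ 0.042308)
X = 421 (X = 6 - (-187 - 1*228) = 6 - (-187 - 228) = 6 - 1*(-415) = 6 + 415 = 421)
V*X = (11/260)*421 = 4631/260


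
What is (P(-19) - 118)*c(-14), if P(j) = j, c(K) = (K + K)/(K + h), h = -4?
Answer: -1918/9 ≈ -213.11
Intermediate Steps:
c(K) = 2*K/(-4 + K) (c(K) = (K + K)/(K - 4) = (2*K)/(-4 + K) = 2*K/(-4 + K))
(P(-19) - 118)*c(-14) = (-19 - 118)*(2*(-14)/(-4 - 14)) = -274*(-14)/(-18) = -274*(-14)*(-1)/18 = -137*14/9 = -1918/9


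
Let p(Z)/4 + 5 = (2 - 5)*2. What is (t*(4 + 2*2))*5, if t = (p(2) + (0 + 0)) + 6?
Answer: -1520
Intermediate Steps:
p(Z) = -44 (p(Z) = -20 + 4*((2 - 5)*2) = -20 + 4*(-3*2) = -20 + 4*(-6) = -20 - 24 = -44)
t = -38 (t = (-44 + (0 + 0)) + 6 = (-44 + 0) + 6 = -44 + 6 = -38)
(t*(4 + 2*2))*5 = -38*(4 + 2*2)*5 = -38*(4 + 4)*5 = -38*8*5 = -304*5 = -1520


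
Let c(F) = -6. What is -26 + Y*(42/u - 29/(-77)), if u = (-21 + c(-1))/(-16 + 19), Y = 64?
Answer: -69430/231 ≈ -300.56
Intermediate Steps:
u = -9 (u = (-21 - 6)/(-16 + 19) = -27/3 = -27*⅓ = -9)
-26 + Y*(42/u - 29/(-77)) = -26 + 64*(42/(-9) - 29/(-77)) = -26 + 64*(42*(-⅑) - 29*(-1/77)) = -26 + 64*(-14/3 + 29/77) = -26 + 64*(-991/231) = -26 - 63424/231 = -69430/231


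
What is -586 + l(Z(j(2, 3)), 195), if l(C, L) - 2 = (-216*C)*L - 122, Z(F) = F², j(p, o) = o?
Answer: -379786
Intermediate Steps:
l(C, L) = -120 - 216*C*L (l(C, L) = 2 + ((-216*C)*L - 122) = 2 + (-216*C*L - 122) = 2 + (-122 - 216*C*L) = -120 - 216*C*L)
-586 + l(Z(j(2, 3)), 195) = -586 + (-120 - 216*3²*195) = -586 + (-120 - 216*9*195) = -586 + (-120 - 379080) = -586 - 379200 = -379786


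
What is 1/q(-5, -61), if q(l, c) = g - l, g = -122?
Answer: -1/117 ≈ -0.0085470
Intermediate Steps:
q(l, c) = -122 - l
1/q(-5, -61) = 1/(-122 - 1*(-5)) = 1/(-122 + 5) = 1/(-117) = -1/117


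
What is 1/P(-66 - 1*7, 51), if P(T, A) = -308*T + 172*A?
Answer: 1/31256 ≈ 3.1994e-5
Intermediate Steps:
1/P(-66 - 1*7, 51) = 1/(-308*(-66 - 1*7) + 172*51) = 1/(-308*(-66 - 7) + 8772) = 1/(-308*(-73) + 8772) = 1/(22484 + 8772) = 1/31256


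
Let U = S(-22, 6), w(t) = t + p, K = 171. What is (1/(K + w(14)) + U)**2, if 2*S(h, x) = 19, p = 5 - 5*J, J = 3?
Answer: 11068929/122500 ≈ 90.359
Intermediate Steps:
p = -10 (p = 5 - 5*3 = 5 - 15 = -10)
S(h, x) = 19/2 (S(h, x) = (1/2)*19 = 19/2)
w(t) = -10 + t (w(t) = t - 10 = -10 + t)
U = 19/2 ≈ 9.5000
(1/(K + w(14)) + U)**2 = (1/(171 + (-10 + 14)) + 19/2)**2 = (1/(171 + 4) + 19/2)**2 = (1/175 + 19/2)**2 = (3327/350)**2 = 11068929/122500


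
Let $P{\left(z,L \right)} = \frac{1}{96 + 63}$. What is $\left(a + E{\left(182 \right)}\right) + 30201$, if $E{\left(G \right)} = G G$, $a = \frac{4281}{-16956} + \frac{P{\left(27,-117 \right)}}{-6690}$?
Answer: $\frac{21150778496621}{334004940} \approx 63325.0$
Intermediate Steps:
$P{\left(z,L \right)} = \frac{1}{159}$
$a = - \frac{84328879}{334004940}$ ($a = \frac{4281}{-16956} + \frac{1}{159 \left(-6690\right)} = 4281 \left(- \frac{1}{16956}\right) + \frac{1}{159} \left(- \frac{1}{6690}\right) = - \frac{1427}{5652} - \frac{1}{1063710} = - \frac{84328879}{334004940} \approx -0.25248$)
$E{\left(G \right)} = G^{2}$
$\left(a + E{\left(182 \right)}\right) + 30201 = \left(- \frac{84328879}{334004940} + 182^{2}\right) + 30201 = \left(- \frac{84328879}{334004940} + 33124\right) + 30201 = \frac{11063495303681}{334004940} + 30201 = \frac{21150778496621}{334004940}$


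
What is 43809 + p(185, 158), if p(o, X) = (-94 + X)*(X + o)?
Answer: 65761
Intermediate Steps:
43809 + p(185, 158) = 43809 + (158² - 94*158 - 94*185 + 158*185) = 43809 + (24964 - 14852 - 17390 + 29230) = 43809 + 21952 = 65761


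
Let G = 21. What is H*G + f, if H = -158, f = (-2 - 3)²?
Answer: -3293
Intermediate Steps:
f = 25 (f = (-5)² = 25)
H*G + f = -158*21 + 25 = -3318 + 25 = -3293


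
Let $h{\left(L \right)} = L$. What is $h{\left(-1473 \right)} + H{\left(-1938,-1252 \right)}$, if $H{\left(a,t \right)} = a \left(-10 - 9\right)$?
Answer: $35349$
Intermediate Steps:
$H{\left(a,t \right)} = - 19 a$ ($H{\left(a,t \right)} = a \left(-19\right) = - 19 a$)
$h{\left(-1473 \right)} + H{\left(-1938,-1252 \right)} = -1473 - -36822 = -1473 + 36822 = 35349$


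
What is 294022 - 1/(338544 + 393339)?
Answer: 215189703425/731883 ≈ 2.9402e+5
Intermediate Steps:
294022 - 1/(338544 + 393339) = 294022 - 1/731883 = 215189703425/731883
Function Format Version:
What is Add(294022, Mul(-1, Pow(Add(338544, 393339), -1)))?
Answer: Rational(215189703425, 731883) ≈ 2.9402e+5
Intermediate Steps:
Add(294022, Mul(-1, Pow(Add(338544, 393339), -1))) = Add(294022, Mul(-1, Pow(731883, -1))) = Add(294022, Mul(-1, Rational(1, 731883))) = Add(294022, Rational(-1, 731883)) = Rational(215189703425, 731883)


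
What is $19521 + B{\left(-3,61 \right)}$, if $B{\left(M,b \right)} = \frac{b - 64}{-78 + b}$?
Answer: $\frac{331860}{17} \approx 19521.0$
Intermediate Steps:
$B{\left(M,b \right)} = \frac{-64 + b}{-78 + b}$
$19521 + B{\left(-3,61 \right)} = 19521 + \frac{-64 + 61}{-78 + 61} = 19521 + \frac{1}{-17} \left(-3\right) = 19521 - - \frac{3}{17} = 19521 + \frac{3}{17} = \frac{331860}{17}$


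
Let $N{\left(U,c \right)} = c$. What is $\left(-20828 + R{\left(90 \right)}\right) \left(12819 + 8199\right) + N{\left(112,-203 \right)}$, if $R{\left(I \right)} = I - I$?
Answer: $-437763107$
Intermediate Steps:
$R{\left(I \right)} = 0$
$\left(-20828 + R{\left(90 \right)}\right) \left(12819 + 8199\right) + N{\left(112,-203 \right)} = \left(-20828 + 0\right) \left(12819 + 8199\right) - 203 = \left(-20828\right) 21018 - 203 = -437762904 - 203 = -437763107$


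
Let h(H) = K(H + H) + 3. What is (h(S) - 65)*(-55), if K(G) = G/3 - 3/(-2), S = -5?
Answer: 21065/6 ≈ 3510.8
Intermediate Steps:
K(G) = 3/2 + G/3 (K(G) = G*(1/3) - 3*(-1/2) = G/3 + 3/2 = 3/2 + G/3)
h(H) = 9/2 + 2*H/3 (h(H) = (3/2 + (H + H)/3) + 3 = (3/2 + (2*H)/3) + 3 = (3/2 + 2*H/3) + 3 = 9/2 + 2*H/3)
(h(S) - 65)*(-55) = ((9/2 + (2/3)*(-5)) - 65)*(-55) = ((9/2 - 10/3) - 65)*(-55) = (7/6 - 65)*(-55) = -383/6*(-55) = 21065/6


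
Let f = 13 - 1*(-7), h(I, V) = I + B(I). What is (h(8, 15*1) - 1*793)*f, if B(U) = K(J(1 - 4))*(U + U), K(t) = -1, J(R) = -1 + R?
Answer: -16020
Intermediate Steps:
B(U) = -2*U (B(U) = -(U + U) = -2*U)
h(I, V) = -I (h(I, V) = I - 2*I = -I)
f = 20 (f = 13 + 7 = 20)
(h(8, 15*1) - 1*793)*f = (-1*8 - 1*793)*20 = (-8 - 793)*20 = -801*20 = -16020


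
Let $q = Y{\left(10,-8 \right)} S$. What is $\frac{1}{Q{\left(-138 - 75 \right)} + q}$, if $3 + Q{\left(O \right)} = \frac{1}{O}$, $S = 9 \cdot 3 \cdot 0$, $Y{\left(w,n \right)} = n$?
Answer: $- \frac{213}{640} \approx -0.33281$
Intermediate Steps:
$S = 0$ ($S = 27 \cdot 0 = 0$)
$q = 0$ ($q = \left(-8\right) 0 = 0$)
$Q{\left(O \right)} = -3 + \frac{1}{O}$
$\frac{1}{Q{\left(-138 - 75 \right)} + q} = \frac{1}{\left(-3 + \frac{1}{-138 - 75}\right) + 0} = \frac{1}{\left(-3 + \frac{1}{-213}\right) + 0} = \frac{1}{\left(-3 - \frac{1}{213}\right) + 0} = \frac{1}{- \frac{640}{213} + 0} = \frac{1}{- \frac{640}{213}} = - \frac{213}{640}$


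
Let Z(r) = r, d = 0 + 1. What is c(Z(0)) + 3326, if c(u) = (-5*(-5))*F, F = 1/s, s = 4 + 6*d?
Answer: 6657/2 ≈ 3328.5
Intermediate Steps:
d = 1
s = 10 (s = 4 + 6*1 = 4 + 6 = 10)
F = ⅒ (F = 1/10 = ⅒ ≈ 0.10000)
c(u) = 5/2 (c(u) = -5*(-5)*(⅒) = 25*(⅒) = 5/2)
c(Z(0)) + 3326 = 5/2 + 3326 = 6657/2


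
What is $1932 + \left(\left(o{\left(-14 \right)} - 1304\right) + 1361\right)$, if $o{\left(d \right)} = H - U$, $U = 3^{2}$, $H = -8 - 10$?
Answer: $1962$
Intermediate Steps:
$H = -18$
$U = 9$
$o{\left(d \right)} = -27$ ($o{\left(d \right)} = -18 - 9 = -27$)
$1932 + \left(\left(o{\left(-14 \right)} - 1304\right) + 1361\right) = 1932 + \left(\left(-27 - 1304\right) + 1361\right) = 1932 + \left(-1331 + 1361\right) = 1932 + 30 = 1962$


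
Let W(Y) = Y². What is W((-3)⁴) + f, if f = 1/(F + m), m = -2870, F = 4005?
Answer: 7446736/1135 ≈ 6561.0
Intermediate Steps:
f = 1/1135 (f = 1/(4005 - 2870) = 1/1135 ≈ 0.00088106)
W((-3)⁴) + f = ((-3)⁴)² + 1/1135 = 81² + 1/1135 = 6561 + 1/1135 = 7446736/1135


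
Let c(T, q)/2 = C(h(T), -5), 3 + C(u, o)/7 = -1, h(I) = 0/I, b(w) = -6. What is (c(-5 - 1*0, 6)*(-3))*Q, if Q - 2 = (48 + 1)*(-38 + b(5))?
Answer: -361872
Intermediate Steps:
h(I) = 0
C(u, o) = -28 (C(u, o) = -21 + 7*(-1) = -21 - 7 = -28)
Q = -2154 (Q = 2 + (48 + 1)*(-38 - 6) = 2 + 49*(-44) = 2 - 2156 = -2154)
c(T, q) = -56 (c(T, q) = 2*(-28) = -56)
(c(-5 - 1*0, 6)*(-3))*Q = -56*(-3)*(-2154) = 168*(-2154) = -361872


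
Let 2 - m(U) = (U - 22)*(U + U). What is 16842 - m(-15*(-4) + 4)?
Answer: 22216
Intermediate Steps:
m(U) = 2 - 2*U*(-22 + U) (m(U) = 2 - (U - 22)*(U + U) = 2 - (-22 + U)*2*U = 2 - 2*U*(-22 + U))
16842 - m(-15*(-4) + 4) = 16842 - (2 - 2*(-15*(-4) + 4)² + 44*(-15*(-4) + 4)) = 16842 - (2 - 2*(60 + 4)² + 44*(60 + 4)) = 16842 - (2 - 2*64² + 44*64) = 16842 - (2 - 2*4096 + 2816) = 16842 - (2 - 8192 + 2816) = 16842 - 1*(-5374) = 16842 + 5374 = 22216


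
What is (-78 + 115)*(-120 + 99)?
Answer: -777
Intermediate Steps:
(-78 + 115)*(-120 + 99) = 37*(-21) = -777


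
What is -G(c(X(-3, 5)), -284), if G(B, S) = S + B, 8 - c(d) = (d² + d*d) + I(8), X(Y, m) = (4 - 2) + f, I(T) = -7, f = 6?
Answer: 397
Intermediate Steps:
X(Y, m) = 8 (X(Y, m) = (4 - 2) + 6 = 2 + 6 = 8)
c(d) = 15 - 2*d² (c(d) = 8 - ((d² + d*d) - 7) = 8 - ((d² + d²) - 7) = 8 - (2*d² - 7) = 8 - (-7 + 2*d²) = 8 + (7 - 2*d²) = 15 - 2*d²)
G(B, S) = B + S
-G(c(X(-3, 5)), -284) = -((15 - 2*8²) - 284) = -((15 - 2*64) - 284) = -((15 - 128) - 284) = -(-113 - 284) = -1*(-397) = 397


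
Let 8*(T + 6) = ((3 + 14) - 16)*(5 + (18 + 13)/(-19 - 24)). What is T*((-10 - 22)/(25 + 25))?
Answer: 752/215 ≈ 3.4977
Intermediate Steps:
T = -235/43 (T = -6 + (((3 + 14) - 16)*(5 + (18 + 13)/(-19 - 24)))/8 = -6 + ((17 - 16)*(5 + 31/(-43)))/8 = -6 + (1*(5 + 31*(-1/43)))/8 = -6 + (1*(5 - 31/43))/8 = -6 + (1*(184/43))/8 = -6 + (⅛)*(184/43) = -6 + 23/43 = -235/43 ≈ -5.4651)
T*((-10 - 22)/(25 + 25)) = -235*(-10 - 22)/(43*(25 + 25)) = -(-7520)/(43*50) = -235/43*(-16/25) = 752/215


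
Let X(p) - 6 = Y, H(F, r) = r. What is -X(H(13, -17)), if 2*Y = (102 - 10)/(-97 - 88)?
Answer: -1064/185 ≈ -5.7514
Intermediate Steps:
Y = -46/185 (Y = ((102 - 10)/(-97 - 88))/2 = (92/(-185))/2 = (92*(-1/185))/2 = (1/2)*(-92/185) = -46/185 ≈ -0.24865)
X(p) = 1064/185 (X(p) = 6 - 46/185 = 1064/185)
-X(H(13, -17)) = -1*1064/185 = -1064/185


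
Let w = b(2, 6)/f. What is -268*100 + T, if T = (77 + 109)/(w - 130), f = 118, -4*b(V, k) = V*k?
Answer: -411214348/15343 ≈ -26801.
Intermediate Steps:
b(V, k) = -V*k/4
w = -3/118 (w = -¼*2*6/118 = -3*1/118 = -3/118 ≈ -0.025424)
T = -21948/15343 (T = (77 + 109)/(-3/118 - 130) = 186/(-15343/118) = 186*(-118/15343) = -21948/15343 ≈ -1.4305)
-268*100 + T = -268*100 - 21948/15343 = -26800 - 21948/15343 = -411214348/15343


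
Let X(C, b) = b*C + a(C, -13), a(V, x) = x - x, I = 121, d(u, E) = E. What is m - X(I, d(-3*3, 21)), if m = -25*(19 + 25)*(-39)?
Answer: 40359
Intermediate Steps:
a(V, x) = 0
m = 42900 (m = -25*44*(-39) = -1100*(-39) = 42900)
X(C, b) = C*b (X(C, b) = b*C + 0 = C*b + 0 = C*b)
m - X(I, d(-3*3, 21)) = 42900 - 121*21 = 42900 - 1*2541 = 42900 - 2541 = 40359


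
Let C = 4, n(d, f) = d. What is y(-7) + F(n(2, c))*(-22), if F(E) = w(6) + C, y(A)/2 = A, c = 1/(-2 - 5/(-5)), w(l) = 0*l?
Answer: -102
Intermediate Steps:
w(l) = 0
c = -1 (c = 1/(-2 - 5*(-⅕)) = 1/(-2 + 1) = 1/(-1) = -1)
y(A) = 2*A
F(E) = 4 (F(E) = 0 + 4 = 4)
y(-7) + F(n(2, c))*(-22) = 2*(-7) + 4*(-22) = -14 - 88 = -102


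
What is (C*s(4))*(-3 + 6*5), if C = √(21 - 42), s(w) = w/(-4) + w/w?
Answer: 0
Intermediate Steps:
s(w) = 1 - w/4 (s(w) = w*(-¼) + 1 = -w/4 + 1 = 1 - w/4)
C = I*√21 (C = √(-21) = I*√21 ≈ 4.5826*I)
(C*s(4))*(-3 + 6*5) = ((I*√21)*(1 - ¼*4))*(-3 + 6*5) = ((I*√21)*(1 - 1))*(-3 + 30) = ((I*√21)*0)*27 = 0*27 = 0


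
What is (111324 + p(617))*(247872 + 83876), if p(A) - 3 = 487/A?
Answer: 22787519982008/617 ≈ 3.6933e+10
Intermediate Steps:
p(A) = 3 + 487/A
(111324 + p(617))*(247872 + 83876) = (111324 + (3 + 487/617))*(247872 + 83876) = (111324 + (3 + 487*(1/617)))*331748 = (111324 + (3 + 487/617))*331748 = (111324 + 2338/617)*331748 = (68689246/617)*331748 = 22787519982008/617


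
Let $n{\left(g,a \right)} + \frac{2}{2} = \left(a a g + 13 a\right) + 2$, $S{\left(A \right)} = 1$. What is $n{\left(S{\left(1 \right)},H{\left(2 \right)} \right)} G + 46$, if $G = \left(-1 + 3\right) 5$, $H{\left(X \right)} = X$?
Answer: $356$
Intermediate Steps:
$n{\left(g,a \right)} = 1 + 13 a + g a^{2}$ ($n{\left(g,a \right)} = -1 + \left(\left(a a g + 13 a\right) + 2\right) = -1 + \left(\left(a^{2} g + 13 a\right) + 2\right) = -1 + \left(\left(g a^{2} + 13 a\right) + 2\right) = -1 + \left(\left(13 a + g a^{2}\right) + 2\right) = -1 + \left(2 + 13 a + g a^{2}\right) = 1 + 13 a + g a^{2}$)
$G = 10$ ($G = 2 \cdot 5 = 10$)
$n{\left(S{\left(1 \right)},H{\left(2 \right)} \right)} G + 46 = \left(1 + 13 \cdot 2 + 1 \cdot 2^{2}\right) 10 + 46 = \left(1 + 26 + 1 \cdot 4\right) 10 + 46 = \left(1 + 26 + 4\right) 10 + 46 = 31 \cdot 10 + 46 = 310 + 46 = 356$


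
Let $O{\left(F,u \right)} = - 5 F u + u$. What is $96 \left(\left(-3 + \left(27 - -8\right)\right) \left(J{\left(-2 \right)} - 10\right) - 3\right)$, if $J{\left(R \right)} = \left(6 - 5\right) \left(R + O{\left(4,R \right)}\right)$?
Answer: $79584$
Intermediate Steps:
$O{\left(F,u \right)} = u - 5 F u$ ($O{\left(F,u \right)} = - 5 F u + u = u - 5 F u$)
$J{\left(R \right)} = - 18 R$ ($J{\left(R \right)} = \left(6 - 5\right) \left(R + R \left(1 - 20\right)\right) = 1 \left(R + R \left(1 - 20\right)\right) = 1 \left(R + R \left(-19\right)\right) = 1 \left(R - 19 R\right) = 1 \left(- 18 R\right) = - 18 R$)
$96 \left(\left(-3 + \left(27 - -8\right)\right) \left(J{\left(-2 \right)} - 10\right) - 3\right) = 96 \left(\left(-3 + \left(27 - -8\right)\right) \left(\left(-18\right) \left(-2\right) - 10\right) - 3\right) = 96 \left(\left(-3 + \left(27 + 8\right)\right) \left(36 - 10\right) - 3\right) = 96 \left(\left(-3 + 35\right) 26 - 3\right) = 96 \left(32 \cdot 26 - 3\right) = 96 \left(832 - 3\right) = 96 \cdot 829 = 79584$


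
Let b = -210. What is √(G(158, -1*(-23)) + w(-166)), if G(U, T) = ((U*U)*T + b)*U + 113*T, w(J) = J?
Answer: √90688429 ≈ 9523.0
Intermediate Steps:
G(U, T) = 113*T + U*(-210 + T*U²) (G(U, T) = ((U*U)*T - 210)*U + 113*T = (U²*T - 210)*U + 113*T = (T*U² - 210)*U + 113*T = (-210 + T*U²)*U + 113*T = U*(-210 + T*U²) + 113*T = 113*T + U*(-210 + T*U²))
√(G(158, -1*(-23)) + w(-166)) = √((-210*158 + 113*(-1*(-23)) - 1*(-23)*158³) - 166) = √((-33180 + 113*23 + 23*3944312) - 166) = √((-33180 + 2599 + 90719176) - 166) = √(90688595 - 166) = √90688429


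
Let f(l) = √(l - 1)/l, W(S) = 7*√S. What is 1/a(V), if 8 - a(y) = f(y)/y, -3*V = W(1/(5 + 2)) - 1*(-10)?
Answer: (10 + √7)²/(8*(10 + √7)² - 3*I*√3*√(13 + √7)) ≈ 0.12497 + 0.0020077*I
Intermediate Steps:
f(l) = √(-1 + l)/l
V = -10/3 - √7/3 (V = -(7*√(1/(5 + 2)) - 1*(-10))/3 = -(7*√(1/7) + 10)/3 = -(7*√(⅐) + 10)/3 = -(7*(√7/7) + 10)/3 = -(√7 + 10)/3 = -(10 + √7)/3 = -10/3 - √7/3 ≈ -4.2152)
a(y) = 8 - √(-1 + y)/y² (a(y) = 8 - √(-1 + y)/y/y = 8 - √(-1 + y)/y²)
1/a(V) = 1/(8 - √(-1 + (-10/3 - √7/3))/(-10/3 - √7/3)²) = 1/(8 - √(-13/3 - √7/3)/(-10/3 - √7/3)²)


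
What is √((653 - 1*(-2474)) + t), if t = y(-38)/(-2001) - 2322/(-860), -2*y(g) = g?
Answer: √1253128391070/20010 ≈ 55.944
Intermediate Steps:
y(g) = -g/2
t = 53837/20010 (t = -½*(-38)/(-2001) - 2322/(-860) = 19*(-1/2001) - 2322*(-1/860) = -19/2001 + 27/10 = 53837/20010 ≈ 2.6905)
√((653 - 1*(-2474)) + t) = √((653 - 1*(-2474)) + 53837/20010) = √((653 + 2474) + 53837/20010) = √(3127 + 53837/20010) = √(62625107/20010) = √1253128391070/20010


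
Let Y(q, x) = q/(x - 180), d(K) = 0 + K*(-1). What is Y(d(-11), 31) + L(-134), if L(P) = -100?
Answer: -14911/149 ≈ -100.07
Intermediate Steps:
d(K) = -K (d(K) = 0 - K = -K)
Y(q, x) = q/(-180 + x)
Y(d(-11), 31) + L(-134) = (-1*(-11))/(-180 + 31) - 100 = 11/(-149) - 100 = 11*(-1/149) - 100 = -11/149 - 100 = -14911/149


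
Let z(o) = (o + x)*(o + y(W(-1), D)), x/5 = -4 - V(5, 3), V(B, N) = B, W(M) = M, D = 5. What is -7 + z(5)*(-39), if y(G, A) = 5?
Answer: 15593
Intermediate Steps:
x = -45 (x = 5*(-4 - 1*5) = 5*(-4 - 5) = 5*(-9) = -45)
z(o) = (-45 + o)*(5 + o) (z(o) = (o - 45)*(o + 5) = (-45 + o)*(5 + o))
-7 + z(5)*(-39) = -7 + (-225 + 5**2 - 40*5)*(-39) = -7 + (-225 + 25 - 200)*(-39) = -7 - 400*(-39) = -7 + 15600 = 15593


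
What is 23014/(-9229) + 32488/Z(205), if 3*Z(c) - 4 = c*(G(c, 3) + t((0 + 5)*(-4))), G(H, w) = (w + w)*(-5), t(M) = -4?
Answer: -176635130/10714869 ≈ -16.485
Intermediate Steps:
G(H, w) = -10*w (G(H, w) = (2*w)*(-5) = -10*w)
Z(c) = 4/3 - 34*c/3 (Z(c) = 4/3 + (c*(-10*3 - 4))/3 = 4/3 + (c*(-30 - 4))/3 = 4/3 + (c*(-34))/3 = 4/3 + (-34*c)/3 = 4/3 - 34*c/3)
23014/(-9229) + 32488/Z(205) = 23014/(-9229) + 32488/(4/3 - 34/3*205) = 23014*(-1/9229) + 32488/(4/3 - 6970/3) = -23014/9229 + 32488/(-2322) = -23014/9229 + 32488*(-1/2322) = -23014/9229 - 16244/1161 = -176635130/10714869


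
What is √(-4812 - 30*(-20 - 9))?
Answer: 3*I*√438 ≈ 62.785*I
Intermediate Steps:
√(-4812 - 30*(-20 - 9)) = √(-4812 - 30*(-29)) = √(-4812 + 870) = √(-3942) = 3*I*√438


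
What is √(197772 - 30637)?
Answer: √167135 ≈ 408.82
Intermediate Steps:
√(197772 - 30637) = √167135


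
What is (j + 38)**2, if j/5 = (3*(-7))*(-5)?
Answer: 316969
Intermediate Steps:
j = 525 (j = 5*((3*(-7))*(-5)) = 5*(-21*(-5)) = 5*105 = 525)
(j + 38)**2 = (525 + 38)**2 = 563**2 = 316969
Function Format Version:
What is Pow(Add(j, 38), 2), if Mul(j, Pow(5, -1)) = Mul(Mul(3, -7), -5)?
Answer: 316969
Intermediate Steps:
j = 525 (j = Mul(5, Mul(Mul(3, -7), -5)) = Mul(5, Mul(-21, -5)) = Mul(5, 105) = 525)
Pow(Add(j, 38), 2) = Pow(Add(525, 38), 2) = Pow(563, 2) = 316969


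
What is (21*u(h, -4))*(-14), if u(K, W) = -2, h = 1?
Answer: 588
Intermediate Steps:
(21*u(h, -4))*(-14) = (21*(-2))*(-14) = -42*(-14) = 588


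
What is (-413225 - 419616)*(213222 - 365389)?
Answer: 126730916447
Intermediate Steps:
(-413225 - 419616)*(213222 - 365389) = -832841*(-152167) = 126730916447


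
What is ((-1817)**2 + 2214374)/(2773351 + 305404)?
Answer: 5515863/3078755 ≈ 1.7916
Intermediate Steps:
((-1817)**2 + 2214374)/(2773351 + 305404) = (3301489 + 2214374)/3078755 = 5515863*(1/3078755) = 5515863/3078755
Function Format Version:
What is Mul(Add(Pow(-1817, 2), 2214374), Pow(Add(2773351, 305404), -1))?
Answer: Rational(5515863, 3078755) ≈ 1.7916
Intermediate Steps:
Mul(Add(Pow(-1817, 2), 2214374), Pow(Add(2773351, 305404), -1)) = Mul(Add(3301489, 2214374), Pow(3078755, -1)) = Mul(5515863, Rational(1, 3078755)) = Rational(5515863, 3078755)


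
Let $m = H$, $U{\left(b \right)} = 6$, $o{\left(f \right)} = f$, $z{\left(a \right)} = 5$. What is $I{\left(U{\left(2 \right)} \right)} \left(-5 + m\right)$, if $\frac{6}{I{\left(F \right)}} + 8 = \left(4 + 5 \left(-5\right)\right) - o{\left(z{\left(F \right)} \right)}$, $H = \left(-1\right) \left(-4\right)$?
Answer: $\frac{3}{17} \approx 0.17647$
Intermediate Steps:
$H = 4$
$m = 4$
$I{\left(F \right)} = - \frac{3}{17}$ ($I{\left(F \right)} = \frac{6}{-8 + \left(\left(4 + 5 \left(-5\right)\right) - 5\right)} = \frac{6}{-8 + \left(\left(4 - 25\right) - 5\right)} = \frac{6}{-8 - 26} = \frac{6}{-34} = 6 \left(- \frac{1}{34}\right) = - \frac{3}{17}$)
$I{\left(U{\left(2 \right)} \right)} \left(-5 + m\right) = - \frac{3 \left(-5 + 4\right)}{17} = \left(- \frac{3}{17}\right) \left(-1\right) = \frac{3}{17}$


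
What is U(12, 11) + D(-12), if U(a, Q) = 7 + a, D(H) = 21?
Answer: 40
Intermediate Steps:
U(12, 11) + D(-12) = (7 + 12) + 21 = 19 + 21 = 40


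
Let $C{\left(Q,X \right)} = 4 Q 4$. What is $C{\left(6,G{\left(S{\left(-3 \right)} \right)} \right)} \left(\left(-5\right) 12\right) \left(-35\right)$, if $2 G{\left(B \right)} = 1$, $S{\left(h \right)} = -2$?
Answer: $201600$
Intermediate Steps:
$G{\left(B \right)} = \frac{1}{2}$ ($G{\left(B \right)} = \frac{1}{2} \cdot 1 = \frac{1}{2}$)
$C{\left(Q,X \right)} = 16 Q$
$C{\left(6,G{\left(S{\left(-3 \right)} \right)} \right)} \left(\left(-5\right) 12\right) \left(-35\right) = 16 \cdot 6 \left(\left(-5\right) 12\right) \left(-35\right) = 96 \left(-60\right) \left(-35\right) = \left(-5760\right) \left(-35\right) = 201600$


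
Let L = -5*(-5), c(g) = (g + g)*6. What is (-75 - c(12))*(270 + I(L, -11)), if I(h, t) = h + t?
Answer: -62196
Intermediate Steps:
c(g) = 12*g (c(g) = (2*g)*6 = 12*g)
L = 25
(-75 - c(12))*(270 + I(L, -11)) = (-75 - 12*12)*(270 + (25 - 11)) = (-75 - 1*144)*(270 + 14) = (-75 - 144)*284 = -219*284 = -62196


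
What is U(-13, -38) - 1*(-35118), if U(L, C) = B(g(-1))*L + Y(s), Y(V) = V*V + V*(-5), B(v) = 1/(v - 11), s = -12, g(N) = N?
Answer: 423877/12 ≈ 35323.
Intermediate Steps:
B(v) = 1/(-11 + v)
Y(V) = V² - 5*V
U(L, C) = 204 - L/12 (U(L, C) = L/(-11 - 1) - 12*(-5 - 12) = L/(-12) - 12*(-17) = -L/12 + 204 = 204 - L/12)
U(-13, -38) - 1*(-35118) = (204 - 1/12*(-13)) - 1*(-35118) = (204 + 13/12) + 35118 = 2461/12 + 35118 = 423877/12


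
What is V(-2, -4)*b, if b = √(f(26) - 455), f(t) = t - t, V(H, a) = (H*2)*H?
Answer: 8*I*√455 ≈ 170.65*I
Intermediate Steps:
V(H, a) = 2*H² (V(H, a) = (2*H)*H = 2*H²)
f(t) = 0
b = I*√455 (b = √(0 - 455) = √(-455) = I*√455 ≈ 21.331*I)
V(-2, -4)*b = (2*(-2)²)*(I*√455) = (2*4)*(I*√455) = 8*(I*√455) = 8*I*√455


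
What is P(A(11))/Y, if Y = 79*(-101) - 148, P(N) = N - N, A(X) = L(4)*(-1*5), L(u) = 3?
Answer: 0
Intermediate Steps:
A(X) = -15 (A(X) = 3*(-1*5) = 3*(-5) = -15)
P(N) = 0
Y = -8127 (Y = -7979 - 148 = -8127)
P(A(11))/Y = 0/(-8127) = 0*(-1/8127) = 0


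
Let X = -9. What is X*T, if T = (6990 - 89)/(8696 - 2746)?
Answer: -62109/5950 ≈ -10.438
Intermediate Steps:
T = 6901/5950 ≈ 1.1598
X*T = -9*6901/5950 = -62109/5950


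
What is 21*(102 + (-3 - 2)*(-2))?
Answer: 2352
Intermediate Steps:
21*(102 + (-3 - 2)*(-2)) = 21*(102 - 5*(-2)) = 21*(102 + 10) = 21*112 = 2352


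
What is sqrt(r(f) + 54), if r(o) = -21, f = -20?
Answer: sqrt(33) ≈ 5.7446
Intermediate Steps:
sqrt(r(f) + 54) = sqrt(-21 + 54) = sqrt(33)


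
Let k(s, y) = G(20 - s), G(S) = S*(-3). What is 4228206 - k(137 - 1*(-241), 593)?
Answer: 4227132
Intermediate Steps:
G(S) = -3*S
k(s, y) = -60 + 3*s (k(s, y) = -3*(20 - s) = -60 + 3*s)
4228206 - k(137 - 1*(-241), 593) = 4228206 - (-60 + 3*(137 - 1*(-241))) = 4228206 - (-60 + 3*(137 + 241)) = 4228206 - (-60 + 3*378) = 4228206 - (-60 + 1134) = 4228206 - 1*1074 = 4228206 - 1074 = 4227132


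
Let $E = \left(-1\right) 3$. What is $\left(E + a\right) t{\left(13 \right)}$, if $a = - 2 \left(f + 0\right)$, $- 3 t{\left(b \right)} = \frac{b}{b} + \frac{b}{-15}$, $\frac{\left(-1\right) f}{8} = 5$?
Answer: $- \frac{154}{45} \approx -3.4222$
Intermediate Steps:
$f = -40$ ($f = \left(-8\right) 5 = -40$)
$t{\left(b \right)} = - \frac{1}{3} + \frac{b}{45}$ ($t{\left(b \right)} = - \frac{\frac{b}{b} + \frac{b}{-15}}{3} = - \frac{1 + b \left(- \frac{1}{15}\right)}{3} = - \frac{1 - \frac{b}{15}}{3} = - \frac{1}{3} + \frac{b}{45}$)
$a = 80$ ($a = - 2 \left(-40 + 0\right) = \left(-2\right) \left(-40\right) = 80$)
$E = -3$
$\left(E + a\right) t{\left(13 \right)} = \left(-3 + 80\right) \left(- \frac{1}{3} + \frac{1}{45} \cdot 13\right) = 77 \left(- \frac{1}{3} + \frac{13}{45}\right) = 77 \left(- \frac{2}{45}\right) = - \frac{154}{45}$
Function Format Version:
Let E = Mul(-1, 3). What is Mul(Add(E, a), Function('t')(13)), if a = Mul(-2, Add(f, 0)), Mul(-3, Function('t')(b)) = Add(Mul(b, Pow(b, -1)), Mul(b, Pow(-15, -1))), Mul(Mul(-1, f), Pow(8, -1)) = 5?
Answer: Rational(-154, 45) ≈ -3.4222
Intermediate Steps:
f = -40 (f = Mul(-8, 5) = -40)
Function('t')(b) = Add(Rational(-1, 3), Mul(Rational(1, 45), b)) (Function('t')(b) = Mul(Rational(-1, 3), Add(Mul(b, Pow(b, -1)), Mul(b, Pow(-15, -1)))) = Mul(Rational(-1, 3), Add(1, Mul(b, Rational(-1, 15)))) = Mul(Rational(-1, 3), Add(1, Mul(Rational(-1, 15), b))) = Add(Rational(-1, 3), Mul(Rational(1, 45), b)))
a = 80 (a = Mul(-2, Add(-40, 0)) = Mul(-2, -40) = 80)
E = -3
Mul(Add(E, a), Function('t')(13)) = Mul(Add(-3, 80), Add(Rational(-1, 3), Mul(Rational(1, 45), 13))) = Mul(77, Add(Rational(-1, 3), Rational(13, 45))) = Mul(77, Rational(-2, 45)) = Rational(-154, 45)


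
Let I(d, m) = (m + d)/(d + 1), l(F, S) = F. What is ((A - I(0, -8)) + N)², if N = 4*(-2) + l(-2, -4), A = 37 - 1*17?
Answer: 324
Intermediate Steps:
I(d, m) = (d + m)/(1 + d)
A = 20 (A = 37 - 17 = 20)
N = -10 (N = 4*(-2) - 2 = -8 - 2 = -10)
((A - I(0, -8)) + N)² = ((20 - (0 - 8)/(1 + 0)) - 10)² = ((20 - (-8)/1) - 10)² = ((20 - (-8)) - 10)² = ((20 - 1*(-8)) - 10)² = ((20 + 8) - 10)² = (28 - 10)² = 18² = 324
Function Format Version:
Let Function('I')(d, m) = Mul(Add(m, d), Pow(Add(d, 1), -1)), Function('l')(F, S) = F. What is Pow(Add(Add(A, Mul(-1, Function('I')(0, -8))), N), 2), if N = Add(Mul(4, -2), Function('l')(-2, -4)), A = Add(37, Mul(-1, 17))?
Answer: 324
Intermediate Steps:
Function('I')(d, m) = Mul(Pow(Add(1, d), -1), Add(d, m)) (Function('I')(d, m) = Mul(Add(d, m), Pow(Add(1, d), -1)) = Mul(Pow(Add(1, d), -1), Add(d, m)))
A = 20 (A = Add(37, -17) = 20)
N = -10 (N = Add(Mul(4, -2), -2) = Add(-8, -2) = -10)
Pow(Add(Add(A, Mul(-1, Function('I')(0, -8))), N), 2) = Pow(Add(Add(20, Mul(-1, Mul(Pow(Add(1, 0), -1), Add(0, -8)))), -10), 2) = Pow(Add(Add(20, Mul(-1, Mul(Pow(1, -1), -8))), -10), 2) = Pow(Add(Add(20, Mul(-1, Mul(1, -8))), -10), 2) = Pow(Add(Add(20, Mul(-1, -8)), -10), 2) = Pow(Add(Add(20, 8), -10), 2) = Pow(Add(28, -10), 2) = Pow(18, 2) = 324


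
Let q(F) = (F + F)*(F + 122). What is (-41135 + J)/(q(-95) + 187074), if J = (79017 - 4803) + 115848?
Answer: 148927/181944 ≈ 0.81853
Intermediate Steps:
q(F) = 2*F*(122 + F) (q(F) = (2*F)*(122 + F) = 2*F*(122 + F))
J = 190062 (J = 74214 + 115848 = 190062)
(-41135 + J)/(q(-95) + 187074) = (-41135 + 190062)/(2*(-95)*(122 - 95) + 187074) = 148927/(2*(-95)*27 + 187074) = 148927/(-5130 + 187074) = 148927/181944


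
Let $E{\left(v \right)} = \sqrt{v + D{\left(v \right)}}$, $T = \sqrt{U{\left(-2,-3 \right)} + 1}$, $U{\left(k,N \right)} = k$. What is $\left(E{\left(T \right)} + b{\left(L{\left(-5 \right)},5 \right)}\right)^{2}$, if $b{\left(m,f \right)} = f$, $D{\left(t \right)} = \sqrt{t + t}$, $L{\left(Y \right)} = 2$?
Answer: $\left(5 + \sqrt{i + \sqrt{2} \sqrt{i}}\right)^{2} \approx 38.72 + 9.8615 i$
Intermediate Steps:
$D{\left(t \right)} = \sqrt{2} \sqrt{t}$ ($D{\left(t \right)} = \sqrt{2 t} = \sqrt{2} \sqrt{t}$)
$T = i$ ($T = \sqrt{-2 + 1} = \sqrt{-1} = i \approx 1.0 i$)
$E{\left(v \right)} = \sqrt{v + \sqrt{2} \sqrt{v}}$
$\left(E{\left(T \right)} + b{\left(L{\left(-5 \right)},5 \right)}\right)^{2} = \left(\sqrt{i + \sqrt{2} \sqrt{i}} + 5\right)^{2} = \left(5 + \sqrt{i + \sqrt{2} \sqrt{i}}\right)^{2}$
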